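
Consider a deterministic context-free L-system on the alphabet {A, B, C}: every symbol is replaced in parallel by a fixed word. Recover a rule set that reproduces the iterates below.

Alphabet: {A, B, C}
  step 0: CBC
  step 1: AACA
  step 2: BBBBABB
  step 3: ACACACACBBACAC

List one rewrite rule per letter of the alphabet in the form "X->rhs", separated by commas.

A->BB, B->AC, C->A

  step 2 ⇒ step 3: BBBBABB ⇒ AC·AC·AC·AC·BB·AC·AC
    A ↦ BB
    B ↦ AC
  step 0 ⇒ step 1: CBC ⇒ A·AC·A
    C ↦ A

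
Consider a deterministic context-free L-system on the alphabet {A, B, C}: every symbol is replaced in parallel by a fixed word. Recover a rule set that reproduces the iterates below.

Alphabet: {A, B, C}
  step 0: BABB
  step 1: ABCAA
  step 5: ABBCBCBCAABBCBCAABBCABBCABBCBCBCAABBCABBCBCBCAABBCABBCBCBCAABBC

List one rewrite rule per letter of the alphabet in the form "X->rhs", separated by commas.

A->BC, B->A, C->BBC

  step 0 ⇒ step 1: BABB ⇒ A·BC·A·A
    A ↦ BC
    B ↦ A
    C ↦ BBC  (constrained at step 1)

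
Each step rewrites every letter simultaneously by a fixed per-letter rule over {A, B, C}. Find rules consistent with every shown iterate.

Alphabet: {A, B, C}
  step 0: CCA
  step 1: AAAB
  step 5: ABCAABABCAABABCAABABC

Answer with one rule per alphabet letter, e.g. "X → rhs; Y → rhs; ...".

  step 0 ⇒ step 1: CCA ⇒ A·A·AB
    A ↦ AB
    C ↦ A
    B ↦ C  (constrained at step 1)

A->AB, B->C, C->A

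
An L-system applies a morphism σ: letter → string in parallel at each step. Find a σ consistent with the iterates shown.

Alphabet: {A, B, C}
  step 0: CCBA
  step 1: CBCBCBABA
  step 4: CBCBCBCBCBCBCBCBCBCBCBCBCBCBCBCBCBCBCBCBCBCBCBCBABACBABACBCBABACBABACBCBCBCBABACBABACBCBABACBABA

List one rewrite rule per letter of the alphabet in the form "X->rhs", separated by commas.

A->ABA, B->CB, C->CB

  step 0 ⇒ step 1: CCBA ⇒ CB·CB·CB·ABA
    A ↦ ABA
    B ↦ CB
    C ↦ CB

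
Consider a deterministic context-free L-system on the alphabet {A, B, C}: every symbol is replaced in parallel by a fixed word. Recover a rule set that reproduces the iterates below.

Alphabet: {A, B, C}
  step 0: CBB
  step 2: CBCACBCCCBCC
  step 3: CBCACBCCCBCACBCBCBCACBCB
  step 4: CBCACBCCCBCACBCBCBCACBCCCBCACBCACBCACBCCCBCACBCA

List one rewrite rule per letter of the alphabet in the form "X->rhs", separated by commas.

A->CC, B->CA, C->CB

  step 3 ⇒ step 4: CBCACBCCCBCACBCBCBCACBCB ⇒ CB·CA·CB·CC·CB·CA·CB·CB·CB·CA·CB·CC·CB·CA·CB·CA·CB·CA·CB·CC·CB·CA·CB·CA
    A ↦ CC
    B ↦ CA
    C ↦ CB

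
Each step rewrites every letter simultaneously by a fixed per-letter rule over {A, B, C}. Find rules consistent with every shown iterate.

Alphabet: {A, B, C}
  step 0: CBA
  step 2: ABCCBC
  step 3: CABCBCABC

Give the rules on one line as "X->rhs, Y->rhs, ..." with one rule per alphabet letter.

A->C, B->A, C->BC

  step 2 ⇒ step 3: ABCCBC ⇒ C·A·BC·BC·A·BC
    A ↦ C
    B ↦ A
    C ↦ BC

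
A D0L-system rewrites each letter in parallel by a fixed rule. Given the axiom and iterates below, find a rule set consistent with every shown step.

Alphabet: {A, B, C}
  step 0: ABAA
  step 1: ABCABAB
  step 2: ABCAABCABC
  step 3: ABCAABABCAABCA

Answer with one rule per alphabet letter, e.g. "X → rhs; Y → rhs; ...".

  step 2 ⇒ step 3: ABCAABCABC ⇒ AB·C·A·AB·AB·C·A·AB·C·A
    A ↦ AB
    B ↦ C
    C ↦ A

A->AB, B->C, C->A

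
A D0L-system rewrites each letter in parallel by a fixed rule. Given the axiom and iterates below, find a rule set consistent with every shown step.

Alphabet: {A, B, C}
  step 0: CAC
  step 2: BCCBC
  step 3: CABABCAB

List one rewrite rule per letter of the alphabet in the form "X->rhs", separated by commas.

A->B, B->C, C->AB

  step 2 ⇒ step 3: BCCBC ⇒ C·AB·AB·C·AB
    B ↦ C
    C ↦ AB
    A ↦ B  (constrained at step 0)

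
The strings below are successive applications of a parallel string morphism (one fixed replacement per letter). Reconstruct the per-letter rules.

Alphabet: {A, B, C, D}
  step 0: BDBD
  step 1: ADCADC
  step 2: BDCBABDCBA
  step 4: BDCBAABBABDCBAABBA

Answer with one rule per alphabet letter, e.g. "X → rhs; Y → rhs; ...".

A->B, B->A, C->BA, D->DC

  step 1 ⇒ step 2: ADCADC ⇒ B·DC·BA·B·DC·BA
    A ↦ B
    C ↦ BA
    D ↦ DC
  step 0 ⇒ step 1: BDBD ⇒ A·DC·A·DC
    B ↦ A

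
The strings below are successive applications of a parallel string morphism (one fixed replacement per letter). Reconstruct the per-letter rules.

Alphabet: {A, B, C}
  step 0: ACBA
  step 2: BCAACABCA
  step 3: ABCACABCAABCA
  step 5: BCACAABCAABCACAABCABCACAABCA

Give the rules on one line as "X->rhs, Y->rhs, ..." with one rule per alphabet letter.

A->CA, B->A, C->B

  step 2 ⇒ step 3: BCAACABCA ⇒ A·B·CA·CA·B·CA·A·B·CA
    A ↦ CA
    B ↦ A
    C ↦ B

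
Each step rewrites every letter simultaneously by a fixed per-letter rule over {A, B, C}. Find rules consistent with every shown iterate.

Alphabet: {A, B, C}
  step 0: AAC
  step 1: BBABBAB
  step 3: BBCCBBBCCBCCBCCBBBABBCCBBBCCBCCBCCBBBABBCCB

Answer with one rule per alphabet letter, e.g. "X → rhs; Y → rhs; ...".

A->BBA, B->CCB, C->B

  step 0 ⇒ step 1: AAC ⇒ BBA·BBA·B
    A ↦ BBA
    C ↦ B
    B ↦ CCB  (constrained at step 1)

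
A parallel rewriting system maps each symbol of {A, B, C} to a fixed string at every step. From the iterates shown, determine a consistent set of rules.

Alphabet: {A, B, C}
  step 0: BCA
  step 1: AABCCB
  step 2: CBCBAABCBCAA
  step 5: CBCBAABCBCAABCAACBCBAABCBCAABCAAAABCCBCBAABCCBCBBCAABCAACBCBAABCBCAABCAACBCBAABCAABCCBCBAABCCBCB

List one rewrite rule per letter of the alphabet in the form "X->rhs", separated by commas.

A->CB, B->AA, C->BC

  step 1 ⇒ step 2: AABCCB ⇒ CB·CB·AA·BC·BC·AA
    A ↦ CB
    B ↦ AA
    C ↦ BC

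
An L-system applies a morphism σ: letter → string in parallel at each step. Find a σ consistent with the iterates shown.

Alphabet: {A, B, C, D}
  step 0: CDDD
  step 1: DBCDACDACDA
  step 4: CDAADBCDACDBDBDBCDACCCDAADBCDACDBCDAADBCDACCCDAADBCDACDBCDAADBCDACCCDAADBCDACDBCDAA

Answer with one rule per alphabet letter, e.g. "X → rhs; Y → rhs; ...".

A->C, B->A, C->DB, D->CDA

  step 0 ⇒ step 1: CDDD ⇒ DB·CDA·CDA·CDA
    C ↦ DB
    D ↦ CDA
    A ↦ C  (constrained at step 1)
    B ↦ A  (constrained at step 1)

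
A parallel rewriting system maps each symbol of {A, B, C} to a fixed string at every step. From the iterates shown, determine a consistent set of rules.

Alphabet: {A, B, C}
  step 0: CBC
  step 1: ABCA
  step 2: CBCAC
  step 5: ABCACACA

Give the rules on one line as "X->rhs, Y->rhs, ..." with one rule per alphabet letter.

A->C, B->BC, C->A

  step 1 ⇒ step 2: ABCA ⇒ C·BC·A·C
    A ↦ C
    B ↦ BC
    C ↦ A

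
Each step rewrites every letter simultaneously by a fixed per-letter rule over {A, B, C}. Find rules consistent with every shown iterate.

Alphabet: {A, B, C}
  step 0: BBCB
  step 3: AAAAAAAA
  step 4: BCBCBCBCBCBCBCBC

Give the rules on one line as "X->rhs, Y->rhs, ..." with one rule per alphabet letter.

  step 3 ⇒ step 4: AAAAAAAA ⇒ BC·BC·BC·BC·BC·BC·BC·BC
    A ↦ BC
    B ↦ A  (constrained at step 0)
    C ↦ A  (constrained at step 0)

A->BC, B->A, C->A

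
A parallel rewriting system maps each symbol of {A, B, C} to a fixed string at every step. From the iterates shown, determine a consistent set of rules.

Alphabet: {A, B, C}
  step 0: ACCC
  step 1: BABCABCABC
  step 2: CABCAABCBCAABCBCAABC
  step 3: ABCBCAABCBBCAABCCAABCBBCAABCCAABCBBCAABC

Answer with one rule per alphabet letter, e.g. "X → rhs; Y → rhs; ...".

  step 2 ⇒ step 3: CABCAABCBCAABCBCAABC ⇒ ABC·B·CA·ABC·B·B·CA·ABC·CA·ABC·B·B·CA·ABC·CA·ABC·B·B·CA·ABC
    A ↦ B
    B ↦ CA
    C ↦ ABC

A->B, B->CA, C->ABC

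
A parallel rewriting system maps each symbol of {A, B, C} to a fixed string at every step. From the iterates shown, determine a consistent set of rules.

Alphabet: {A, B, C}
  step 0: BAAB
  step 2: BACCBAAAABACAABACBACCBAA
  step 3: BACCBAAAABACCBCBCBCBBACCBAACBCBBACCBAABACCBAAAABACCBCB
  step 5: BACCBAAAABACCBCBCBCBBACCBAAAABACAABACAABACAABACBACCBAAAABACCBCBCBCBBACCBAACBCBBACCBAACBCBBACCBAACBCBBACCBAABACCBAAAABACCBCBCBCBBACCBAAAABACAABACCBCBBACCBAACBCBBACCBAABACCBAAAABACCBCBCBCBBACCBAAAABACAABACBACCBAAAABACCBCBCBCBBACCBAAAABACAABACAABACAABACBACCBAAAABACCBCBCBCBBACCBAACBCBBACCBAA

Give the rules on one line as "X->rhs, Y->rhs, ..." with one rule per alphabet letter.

  step 2 ⇒ step 3: BACCBAAAABACAABACBACCBAA ⇒ BAC·CB·AA·AA·BAC·CB·CB·CB·CB·BAC·CB·AA·CB·CB·BAC·CB·AA·BAC·CB·AA·AA·BAC·CB·CB
    A ↦ CB
    B ↦ BAC
    C ↦ AA

A->CB, B->BAC, C->AA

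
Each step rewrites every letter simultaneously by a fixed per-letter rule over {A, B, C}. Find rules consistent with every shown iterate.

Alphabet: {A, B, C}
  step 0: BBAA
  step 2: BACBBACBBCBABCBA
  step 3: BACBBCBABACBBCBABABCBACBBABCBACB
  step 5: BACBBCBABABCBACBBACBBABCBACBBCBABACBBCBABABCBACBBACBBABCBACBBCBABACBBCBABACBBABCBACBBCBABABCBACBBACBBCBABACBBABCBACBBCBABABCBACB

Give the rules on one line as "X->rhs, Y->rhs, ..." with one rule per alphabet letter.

A->CB, B->BA, C->BC

  step 2 ⇒ step 3: BACBBACBBCBABCBA ⇒ BA·CB·BC·BA·BA·CB·BC·BA·BA·BC·BA·CB·BA·BC·BA·CB
    A ↦ CB
    B ↦ BA
    C ↦ BC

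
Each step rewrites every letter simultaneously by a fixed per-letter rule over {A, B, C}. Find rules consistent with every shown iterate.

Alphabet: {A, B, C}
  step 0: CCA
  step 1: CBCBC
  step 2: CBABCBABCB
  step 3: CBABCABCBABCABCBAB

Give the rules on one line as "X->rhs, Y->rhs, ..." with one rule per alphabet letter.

  step 2 ⇒ step 3: CBABCBABCB ⇒ CB·AB·C·AB·CB·AB·C·AB·CB·AB
    A ↦ C
    B ↦ AB
    C ↦ CB

A->C, B->AB, C->CB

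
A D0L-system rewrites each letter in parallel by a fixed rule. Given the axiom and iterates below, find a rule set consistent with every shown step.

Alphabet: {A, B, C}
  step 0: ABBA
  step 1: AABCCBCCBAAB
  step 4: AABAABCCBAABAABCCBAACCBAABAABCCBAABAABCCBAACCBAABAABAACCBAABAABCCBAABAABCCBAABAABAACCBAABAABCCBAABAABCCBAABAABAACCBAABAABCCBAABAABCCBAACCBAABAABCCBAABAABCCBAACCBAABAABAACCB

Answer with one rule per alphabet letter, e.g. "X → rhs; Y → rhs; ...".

A->AAB, B->CCB, C->A

  step 0 ⇒ step 1: ABBA ⇒ AAB·CCB·CCB·AAB
    A ↦ AAB
    B ↦ CCB
    C ↦ A  (constrained at step 1)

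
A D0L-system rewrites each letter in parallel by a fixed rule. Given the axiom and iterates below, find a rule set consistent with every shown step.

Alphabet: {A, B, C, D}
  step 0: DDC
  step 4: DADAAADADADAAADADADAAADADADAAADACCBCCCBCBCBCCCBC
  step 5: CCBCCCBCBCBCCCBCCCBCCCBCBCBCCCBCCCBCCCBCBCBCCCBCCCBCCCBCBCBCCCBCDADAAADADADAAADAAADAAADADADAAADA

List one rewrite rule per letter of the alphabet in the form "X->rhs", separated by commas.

A->BC, B->AA, C->DA, D->CC

  step 4 ⇒ step 5: DADAAADADADAAADADADAAADADADAAADACCBCCCBCBCBCCCBC ⇒ CC·BC·CC·BC·BC·BC·CC·BC·CC·BC·CC·BC·BC·BC·CC·BC·CC·BC·CC·BC·BC·BC·CC·BC·CC·BC·CC·BC·BC·BC·CC·BC·DA·DA·AA·DA·DA·DA·AA·DA·AA·DA·AA·DA·DA·DA·AA·DA
    A ↦ BC
    B ↦ AA
    C ↦ DA
    D ↦ CC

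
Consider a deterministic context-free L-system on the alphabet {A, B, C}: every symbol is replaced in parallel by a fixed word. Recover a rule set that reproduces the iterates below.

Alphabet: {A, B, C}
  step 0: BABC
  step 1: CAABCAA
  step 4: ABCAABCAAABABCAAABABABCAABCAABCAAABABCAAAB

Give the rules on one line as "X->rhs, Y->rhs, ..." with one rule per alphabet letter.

A->AB, B->CA, C->A

  step 0 ⇒ step 1: BABC ⇒ CA·AB·CA·A
    A ↦ AB
    B ↦ CA
    C ↦ A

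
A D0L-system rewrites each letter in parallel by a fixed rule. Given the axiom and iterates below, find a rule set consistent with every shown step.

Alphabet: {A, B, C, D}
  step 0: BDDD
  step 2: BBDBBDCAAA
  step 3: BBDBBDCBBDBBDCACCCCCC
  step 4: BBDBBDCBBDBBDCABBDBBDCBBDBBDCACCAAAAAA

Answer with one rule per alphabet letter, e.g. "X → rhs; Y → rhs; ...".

A->CC, B->BBD, C->A, D->C

  step 3 ⇒ step 4: BBDBBDCBBDBBDCACCCCCC ⇒ BBD·BBD·C·BBD·BBD·C·A·BBD·BBD·C·BBD·BBD·C·A·CC·A·A·A·A·A·A
    A ↦ CC
    B ↦ BBD
    C ↦ A
    D ↦ C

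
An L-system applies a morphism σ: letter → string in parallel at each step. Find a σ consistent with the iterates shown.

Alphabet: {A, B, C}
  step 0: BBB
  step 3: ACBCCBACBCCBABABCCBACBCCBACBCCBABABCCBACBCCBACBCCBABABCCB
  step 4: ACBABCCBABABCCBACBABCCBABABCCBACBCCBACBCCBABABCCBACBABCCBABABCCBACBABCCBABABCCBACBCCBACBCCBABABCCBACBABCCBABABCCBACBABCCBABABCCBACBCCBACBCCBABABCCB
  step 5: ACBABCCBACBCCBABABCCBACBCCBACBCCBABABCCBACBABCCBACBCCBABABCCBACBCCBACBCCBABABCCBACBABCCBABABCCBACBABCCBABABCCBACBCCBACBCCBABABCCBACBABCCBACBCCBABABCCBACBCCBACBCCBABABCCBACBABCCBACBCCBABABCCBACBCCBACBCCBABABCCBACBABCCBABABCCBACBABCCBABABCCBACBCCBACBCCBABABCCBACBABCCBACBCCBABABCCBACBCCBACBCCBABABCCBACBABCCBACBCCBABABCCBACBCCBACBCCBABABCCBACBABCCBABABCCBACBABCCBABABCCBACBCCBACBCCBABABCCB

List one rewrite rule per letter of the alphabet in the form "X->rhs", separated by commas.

  step 4 ⇒ step 5: ACBABCCBABABCCBACBABCCBABABCCBACBCCBACBCCBABABCCBACBABCCBABABCCBACBABCCBABABCCBACBCCBACBCCBABABCCBACBABCCBABABCCBACBABCCBABABCCBACBCCBACBCCBABABCCB ⇒ ACB·AB·CCB·ACB·CCB·AB·AB·CCB·ACB·CCB·ACB·CCB·AB·AB·CCB·ACB·AB·CCB·ACB·CCB·AB·AB·CCB·ACB·CCB·ACB·CCB·AB·AB·CCB·ACB·AB·CCB·AB·AB·CCB·ACB·AB·CCB·AB·AB·CCB·ACB·CCB·ACB·CCB·AB·AB·CCB·ACB·AB·CCB·ACB·CCB·AB·AB·CCB·ACB·CCB·ACB·CCB·AB·AB·CCB·ACB·AB·CCB·ACB·CCB·AB·AB·CCB·ACB·CCB·ACB·CCB·AB·AB·CCB·ACB·AB·CCB·AB·AB·CCB·ACB·AB·CCB·AB·AB·CCB·ACB·CCB·ACB·CCB·AB·AB·CCB·ACB·AB·CCB·ACB·CCB·AB·AB·CCB·ACB·CCB·ACB·CCB·AB·AB·CCB·ACB·AB·CCB·ACB·CCB·AB·AB·CCB·ACB·CCB·ACB·CCB·AB·AB·CCB·ACB·AB·CCB·AB·AB·CCB·ACB·AB·CCB·AB·AB·CCB·ACB·CCB·ACB·CCB·AB·AB·CCB
    A ↦ ACB
    B ↦ CCB
    C ↦ AB

A->ACB, B->CCB, C->AB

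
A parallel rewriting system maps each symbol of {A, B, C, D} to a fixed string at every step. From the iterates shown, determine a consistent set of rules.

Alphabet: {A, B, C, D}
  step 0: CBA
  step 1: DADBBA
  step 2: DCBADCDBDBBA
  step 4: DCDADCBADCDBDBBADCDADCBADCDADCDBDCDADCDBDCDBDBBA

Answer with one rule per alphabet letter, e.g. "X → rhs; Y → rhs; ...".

A->BA, B->DB, C->DA, D->DC

  step 1 ⇒ step 2: DADBBA ⇒ DC·BA·DC·DB·DB·BA
    A ↦ BA
    B ↦ DB
    D ↦ DC
  step 0 ⇒ step 1: CBA ⇒ DA·DB·BA
    C ↦ DA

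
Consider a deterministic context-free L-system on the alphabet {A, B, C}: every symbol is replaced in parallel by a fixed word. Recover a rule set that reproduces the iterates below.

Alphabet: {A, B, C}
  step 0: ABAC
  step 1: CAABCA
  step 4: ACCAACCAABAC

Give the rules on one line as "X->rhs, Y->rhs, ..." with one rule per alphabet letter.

A->C, B->AAB, C->A

  step 0 ⇒ step 1: ABAC ⇒ C·AAB·C·A
    A ↦ C
    B ↦ AAB
    C ↦ A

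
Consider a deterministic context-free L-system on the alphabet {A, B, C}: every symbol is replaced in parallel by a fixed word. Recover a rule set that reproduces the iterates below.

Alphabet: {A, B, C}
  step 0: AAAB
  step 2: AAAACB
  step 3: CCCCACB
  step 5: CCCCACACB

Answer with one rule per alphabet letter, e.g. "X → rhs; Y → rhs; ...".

A->C, B->CB, C->A

  step 2 ⇒ step 3: AAAACB ⇒ C·C·C·C·A·CB
    A ↦ C
    B ↦ CB
    C ↦ A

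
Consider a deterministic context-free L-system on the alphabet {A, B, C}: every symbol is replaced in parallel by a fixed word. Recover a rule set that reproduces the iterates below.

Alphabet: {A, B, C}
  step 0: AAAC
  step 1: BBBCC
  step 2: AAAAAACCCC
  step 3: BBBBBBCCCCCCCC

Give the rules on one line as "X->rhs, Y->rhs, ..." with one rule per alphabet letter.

A->B, B->AA, C->CC

  step 2 ⇒ step 3: AAAAAACCCC ⇒ B·B·B·B·B·B·CC·CC·CC·CC
    A ↦ B
    C ↦ CC
  step 1 ⇒ step 2: BBBCC ⇒ AA·AA·AA·CC·CC
    B ↦ AA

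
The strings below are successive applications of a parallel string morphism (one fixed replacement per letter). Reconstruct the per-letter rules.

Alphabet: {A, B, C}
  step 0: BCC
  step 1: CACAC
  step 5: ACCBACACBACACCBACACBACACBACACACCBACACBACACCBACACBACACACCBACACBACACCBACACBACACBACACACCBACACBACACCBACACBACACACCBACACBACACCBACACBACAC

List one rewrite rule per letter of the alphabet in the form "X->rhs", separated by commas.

  step 0 ⇒ step 1: BCC ⇒ C·AC·AC
    B ↦ C
    C ↦ AC
    A ↦ BAC  (constrained at step 1)

A->BAC, B->C, C->AC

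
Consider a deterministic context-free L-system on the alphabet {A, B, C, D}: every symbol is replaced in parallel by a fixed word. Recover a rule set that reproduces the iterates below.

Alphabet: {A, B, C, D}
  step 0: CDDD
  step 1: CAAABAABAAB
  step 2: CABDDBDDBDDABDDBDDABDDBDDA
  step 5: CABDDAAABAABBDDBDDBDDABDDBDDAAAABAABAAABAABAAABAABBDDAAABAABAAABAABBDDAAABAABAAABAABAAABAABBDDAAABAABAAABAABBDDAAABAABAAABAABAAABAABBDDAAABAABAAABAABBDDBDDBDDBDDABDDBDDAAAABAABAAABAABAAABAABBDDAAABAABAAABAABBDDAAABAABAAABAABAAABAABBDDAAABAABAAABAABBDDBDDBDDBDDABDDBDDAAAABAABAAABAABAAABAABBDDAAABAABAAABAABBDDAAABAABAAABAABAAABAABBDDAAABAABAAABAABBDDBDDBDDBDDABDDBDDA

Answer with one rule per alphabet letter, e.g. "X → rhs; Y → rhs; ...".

  step 1 ⇒ step 2: CAAABAABAAB ⇒ CA·BDD·BDD·BDD·A·BDD·BDD·A·BDD·BDD·A
    A ↦ BDD
    B ↦ A
    C ↦ CA
  step 0 ⇒ step 1: CDDD ⇒ CA·AAB·AAB·AAB
    D ↦ AAB

A->BDD, B->A, C->CA, D->AAB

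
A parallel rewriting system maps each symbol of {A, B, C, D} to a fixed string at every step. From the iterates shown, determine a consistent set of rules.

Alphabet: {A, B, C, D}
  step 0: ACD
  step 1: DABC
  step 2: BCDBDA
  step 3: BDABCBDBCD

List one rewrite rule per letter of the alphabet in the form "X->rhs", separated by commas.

A->D, B->BD, C->A, D->BC

  step 2 ⇒ step 3: BCDBDA ⇒ BD·A·BC·BD·BC·D
    A ↦ D
    B ↦ BD
    C ↦ A
    D ↦ BC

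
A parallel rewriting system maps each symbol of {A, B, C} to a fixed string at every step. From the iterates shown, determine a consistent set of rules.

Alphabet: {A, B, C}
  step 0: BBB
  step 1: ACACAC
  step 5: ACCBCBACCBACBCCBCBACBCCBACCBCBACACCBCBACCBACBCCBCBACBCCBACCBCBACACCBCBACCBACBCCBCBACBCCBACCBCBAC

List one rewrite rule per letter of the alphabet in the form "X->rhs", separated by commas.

A->BC, B->AC, C->CB

  step 0 ⇒ step 1: BBB ⇒ AC·AC·AC
    B ↦ AC
    A ↦ BC  (constrained at step 1)
    C ↦ CB  (constrained at step 1)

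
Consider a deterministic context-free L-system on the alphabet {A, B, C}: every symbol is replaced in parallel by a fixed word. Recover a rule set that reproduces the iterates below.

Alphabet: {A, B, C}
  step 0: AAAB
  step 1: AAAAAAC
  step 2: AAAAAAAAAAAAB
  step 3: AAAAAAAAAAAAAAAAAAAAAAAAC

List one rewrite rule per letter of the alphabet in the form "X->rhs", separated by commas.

  step 2 ⇒ step 3: AAAAAAAAAAAAB ⇒ AA·AA·AA·AA·AA·AA·AA·AA·AA·AA·AA·AA·C
    A ↦ AA
    B ↦ C
  step 1 ⇒ step 2: AAAAAAC ⇒ AA·AA·AA·AA·AA·AA·B
    C ↦ B

A->AA, B->C, C->B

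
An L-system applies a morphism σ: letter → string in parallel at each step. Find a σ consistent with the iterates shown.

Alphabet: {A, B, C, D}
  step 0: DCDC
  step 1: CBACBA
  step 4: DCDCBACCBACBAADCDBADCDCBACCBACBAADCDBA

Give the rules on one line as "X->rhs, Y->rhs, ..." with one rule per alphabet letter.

A->DCD, B->A, C->BA, D->C

  step 0 ⇒ step 1: DCDC ⇒ C·BA·C·BA
    C ↦ BA
    D ↦ C
    A ↦ DCD  (constrained at step 1)
    B ↦ A  (constrained at step 1)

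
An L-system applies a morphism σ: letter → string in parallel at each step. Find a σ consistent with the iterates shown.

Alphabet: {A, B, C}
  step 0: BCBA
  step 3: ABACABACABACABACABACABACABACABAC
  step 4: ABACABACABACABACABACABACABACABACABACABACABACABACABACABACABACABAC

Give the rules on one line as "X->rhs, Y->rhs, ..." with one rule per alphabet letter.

  step 3 ⇒ step 4: ABACABACABACABACABACABACABACABAC ⇒ AB·AC·AB·AC·AB·AC·AB·AC·AB·AC·AB·AC·AB·AC·AB·AC·AB·AC·AB·AC·AB·AC·AB·AC·AB·AC·AB·AC·AB·AC·AB·AC
    A ↦ AB
    B ↦ AC
    C ↦ AC

A->AB, B->AC, C->AC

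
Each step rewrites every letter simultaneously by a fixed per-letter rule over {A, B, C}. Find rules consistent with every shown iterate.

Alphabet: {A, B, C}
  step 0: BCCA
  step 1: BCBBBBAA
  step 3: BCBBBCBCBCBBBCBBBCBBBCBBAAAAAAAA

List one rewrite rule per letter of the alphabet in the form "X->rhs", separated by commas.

  step 0 ⇒ step 1: BCCA ⇒ BC·BB·BB·AA
    A ↦ AA
    B ↦ BC
    C ↦ BB

A->AA, B->BC, C->BB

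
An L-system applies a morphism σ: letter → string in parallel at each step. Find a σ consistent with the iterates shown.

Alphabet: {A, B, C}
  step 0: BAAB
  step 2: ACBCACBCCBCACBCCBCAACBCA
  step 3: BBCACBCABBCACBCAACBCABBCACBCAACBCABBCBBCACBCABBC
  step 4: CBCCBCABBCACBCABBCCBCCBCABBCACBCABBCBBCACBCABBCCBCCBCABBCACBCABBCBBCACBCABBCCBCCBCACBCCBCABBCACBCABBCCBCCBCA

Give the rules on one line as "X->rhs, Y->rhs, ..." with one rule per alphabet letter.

A->BBC, B->CBC, C->A

  step 3 ⇒ step 4: BBCACBCABBCACBCAACBCABBCACBCAACBCABBCBBCACBCABBC ⇒ CBC·CBC·A·BBC·A·CBC·A·BBC·CBC·CBC·A·BBC·A·CBC·A·BBC·BBC·A·CBC·A·BBC·CBC·CBC·A·BBC·A·CBC·A·BBC·BBC·A·CBC·A·BBC·CBC·CBC·A·CBC·CBC·A·BBC·A·CBC·A·BBC·CBC·CBC·A
    A ↦ BBC
    B ↦ CBC
    C ↦ A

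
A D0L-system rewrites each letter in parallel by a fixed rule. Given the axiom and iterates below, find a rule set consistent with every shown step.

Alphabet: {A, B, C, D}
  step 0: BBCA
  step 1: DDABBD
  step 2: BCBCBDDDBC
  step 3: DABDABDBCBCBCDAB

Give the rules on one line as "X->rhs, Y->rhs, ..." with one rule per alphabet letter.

A->BD, B->D, C->AB, D->BC

  step 2 ⇒ step 3: BCBCBDDDBC ⇒ D·AB·D·AB·D·BC·BC·BC·D·AB
    B ↦ D
    C ↦ AB
    D ↦ BC
  step 0 ⇒ step 1: BBCA ⇒ D·D·AB·BD
    A ↦ BD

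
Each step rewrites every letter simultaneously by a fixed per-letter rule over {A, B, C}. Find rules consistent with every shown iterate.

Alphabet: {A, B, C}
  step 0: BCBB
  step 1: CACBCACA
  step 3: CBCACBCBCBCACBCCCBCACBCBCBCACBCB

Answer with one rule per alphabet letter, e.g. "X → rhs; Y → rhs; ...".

A->CC, B->CA, C->CB

  step 0 ⇒ step 1: BCBB ⇒ CA·CB·CA·CA
    B ↦ CA
    C ↦ CB
    A ↦ CC  (constrained at step 1)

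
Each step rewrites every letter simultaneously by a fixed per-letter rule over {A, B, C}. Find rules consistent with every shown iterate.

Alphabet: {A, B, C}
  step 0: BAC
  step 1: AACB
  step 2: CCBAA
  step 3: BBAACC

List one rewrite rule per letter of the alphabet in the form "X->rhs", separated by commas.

  step 2 ⇒ step 3: CCBAA ⇒ B·B·AA·C·C
    A ↦ C
    B ↦ AA
    C ↦ B

A->C, B->AA, C->B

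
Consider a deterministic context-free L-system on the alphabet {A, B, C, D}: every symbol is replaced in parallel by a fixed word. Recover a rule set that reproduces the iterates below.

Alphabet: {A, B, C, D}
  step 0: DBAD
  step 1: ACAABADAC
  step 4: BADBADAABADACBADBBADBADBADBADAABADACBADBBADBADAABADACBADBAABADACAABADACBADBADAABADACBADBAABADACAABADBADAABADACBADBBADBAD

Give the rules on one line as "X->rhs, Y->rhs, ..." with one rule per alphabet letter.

A->BAD, B->AA, C->B, D->AC

  step 0 ⇒ step 1: DBAD ⇒ AC·AA·BAD·AC
    A ↦ BAD
    B ↦ AA
    D ↦ AC
    C ↦ B  (constrained at step 1)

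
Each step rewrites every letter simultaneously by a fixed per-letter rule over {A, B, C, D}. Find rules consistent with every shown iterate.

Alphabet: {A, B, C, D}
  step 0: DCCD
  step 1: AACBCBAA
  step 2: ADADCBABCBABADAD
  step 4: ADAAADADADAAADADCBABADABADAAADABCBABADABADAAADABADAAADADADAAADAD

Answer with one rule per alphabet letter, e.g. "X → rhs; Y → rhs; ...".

A->AD, B->AB, C->CB, D->AA

  step 1 ⇒ step 2: AACBCBAA ⇒ AD·AD·CB·AB·CB·AB·AD·AD
    A ↦ AD
    B ↦ AB
    C ↦ CB
  step 0 ⇒ step 1: DCCD ⇒ AA·CB·CB·AA
    D ↦ AA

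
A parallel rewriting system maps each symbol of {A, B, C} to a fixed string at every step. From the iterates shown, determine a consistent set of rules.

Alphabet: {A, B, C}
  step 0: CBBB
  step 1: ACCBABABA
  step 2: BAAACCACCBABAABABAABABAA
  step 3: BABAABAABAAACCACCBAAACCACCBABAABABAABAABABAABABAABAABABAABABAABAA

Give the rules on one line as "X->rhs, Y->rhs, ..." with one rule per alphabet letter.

  step 2 ⇒ step 3: BAAACCACCBABAABABAABABAA ⇒ BA·BAA·BAA·BAA·ACC·ACC·BAA·ACC·ACC·BA·BAA·BA·BAA·BAA·BA·BAA·BA·BAA·BAA·BA·BAA·BA·BAA·BAA
    A ↦ BAA
    B ↦ BA
    C ↦ ACC

A->BAA, B->BA, C->ACC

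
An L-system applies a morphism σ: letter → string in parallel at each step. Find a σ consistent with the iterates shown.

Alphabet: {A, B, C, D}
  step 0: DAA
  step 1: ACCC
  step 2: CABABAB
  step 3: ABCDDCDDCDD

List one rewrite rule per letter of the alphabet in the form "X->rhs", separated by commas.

  step 2 ⇒ step 3: CABABAB ⇒ AB·C·DD·C·DD·C·DD
    A ↦ C
    B ↦ DD
    C ↦ AB
  step 0 ⇒ step 1: DAA ⇒ AC·C·C
    D ↦ AC

A->C, B->DD, C->AB, D->AC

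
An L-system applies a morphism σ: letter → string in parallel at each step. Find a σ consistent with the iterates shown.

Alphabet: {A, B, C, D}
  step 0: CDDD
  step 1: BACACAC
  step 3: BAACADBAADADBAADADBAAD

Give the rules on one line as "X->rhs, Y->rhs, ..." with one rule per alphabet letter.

  step 0 ⇒ step 1: CDDD ⇒ B·AC·AC·AC
    C ↦ B
    D ↦ AC
    A ↦ BA  (constrained at step 1)
    B ↦ AD  (constrained at step 1)

A->BA, B->AD, C->B, D->AC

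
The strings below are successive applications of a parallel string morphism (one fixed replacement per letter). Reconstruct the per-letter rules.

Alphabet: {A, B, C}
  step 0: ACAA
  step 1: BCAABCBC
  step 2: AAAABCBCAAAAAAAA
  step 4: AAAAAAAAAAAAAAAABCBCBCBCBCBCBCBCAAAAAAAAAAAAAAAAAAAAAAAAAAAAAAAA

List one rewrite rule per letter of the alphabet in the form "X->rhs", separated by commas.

  step 1 ⇒ step 2: BCAABCBC ⇒ AA·AA·BC·BC·AA·AA·AA·AA
    A ↦ BC
    B ↦ AA
    C ↦ AA

A->BC, B->AA, C->AA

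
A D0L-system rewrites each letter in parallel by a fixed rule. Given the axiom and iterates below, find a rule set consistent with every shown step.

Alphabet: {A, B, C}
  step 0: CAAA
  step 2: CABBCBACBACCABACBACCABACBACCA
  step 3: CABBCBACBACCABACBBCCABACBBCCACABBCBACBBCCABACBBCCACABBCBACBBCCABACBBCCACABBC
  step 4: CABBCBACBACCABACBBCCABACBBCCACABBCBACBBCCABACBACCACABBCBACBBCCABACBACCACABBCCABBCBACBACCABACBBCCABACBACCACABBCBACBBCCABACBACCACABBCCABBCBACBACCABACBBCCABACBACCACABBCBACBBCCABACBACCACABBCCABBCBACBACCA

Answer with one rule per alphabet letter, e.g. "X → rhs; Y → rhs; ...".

A->BBC, B->BAC, C->CA

  step 3 ⇒ step 4: CABBCBACBACCABACBBCCABACBBCCACABBCBACBBCCABACBBCCACABBCBACBBCCABACBBCCACABBC ⇒ CA·BBC·BAC·BAC·CA·BAC·BBC·CA·BAC·BBC·CA·CA·BBC·BAC·BBC·CA·BAC·BAC·CA·CA·BBC·BAC·BBC·CA·BAC·BAC·CA·CA·BBC·CA·BBC·BAC·BAC·CA·BAC·BBC·CA·BAC·BAC·CA·CA·BBC·BAC·BBC·CA·BAC·BAC·CA·CA·BBC·CA·BBC·BAC·BAC·CA·BAC·BBC·CA·BAC·BAC·CA·CA·BBC·BAC·BBC·CA·BAC·BAC·CA·CA·BBC·CA·BBC·BAC·BAC·CA
    A ↦ BBC
    B ↦ BAC
    C ↦ CA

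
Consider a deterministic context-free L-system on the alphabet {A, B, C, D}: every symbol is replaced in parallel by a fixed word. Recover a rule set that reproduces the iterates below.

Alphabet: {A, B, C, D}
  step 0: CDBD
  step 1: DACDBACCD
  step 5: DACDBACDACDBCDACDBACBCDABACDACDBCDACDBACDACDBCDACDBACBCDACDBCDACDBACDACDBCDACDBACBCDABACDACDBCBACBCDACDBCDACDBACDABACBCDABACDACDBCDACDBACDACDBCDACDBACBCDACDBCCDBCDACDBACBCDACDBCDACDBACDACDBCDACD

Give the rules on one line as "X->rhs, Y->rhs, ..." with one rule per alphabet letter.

  step 0 ⇒ step 1: CDBD ⇒ DA·CD·BAC·CD
    B ↦ BAC
    C ↦ DA
    D ↦ CD
    A ↦ BC  (constrained at step 1)

A->BC, B->BAC, C->DA, D->CD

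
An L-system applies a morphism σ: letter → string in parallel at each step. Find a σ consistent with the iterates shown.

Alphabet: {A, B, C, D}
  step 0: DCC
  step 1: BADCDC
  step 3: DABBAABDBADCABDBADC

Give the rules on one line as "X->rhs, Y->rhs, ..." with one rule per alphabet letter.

  step 0 ⇒ step 1: DCC ⇒ BA·DC·DC
    C ↦ DC
    D ↦ BA
    A ↦ D  (constrained at step 1)
    B ↦ AB  (constrained at step 1)

A->D, B->AB, C->DC, D->BA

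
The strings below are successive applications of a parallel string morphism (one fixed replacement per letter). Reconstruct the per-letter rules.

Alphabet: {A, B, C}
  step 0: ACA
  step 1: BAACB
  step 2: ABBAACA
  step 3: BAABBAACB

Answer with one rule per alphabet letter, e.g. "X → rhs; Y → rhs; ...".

A->B, B->A, C->AAC

  step 2 ⇒ step 3: ABBAACA ⇒ B·A·A·B·B·AAC·B
    A ↦ B
    B ↦ A
    C ↦ AAC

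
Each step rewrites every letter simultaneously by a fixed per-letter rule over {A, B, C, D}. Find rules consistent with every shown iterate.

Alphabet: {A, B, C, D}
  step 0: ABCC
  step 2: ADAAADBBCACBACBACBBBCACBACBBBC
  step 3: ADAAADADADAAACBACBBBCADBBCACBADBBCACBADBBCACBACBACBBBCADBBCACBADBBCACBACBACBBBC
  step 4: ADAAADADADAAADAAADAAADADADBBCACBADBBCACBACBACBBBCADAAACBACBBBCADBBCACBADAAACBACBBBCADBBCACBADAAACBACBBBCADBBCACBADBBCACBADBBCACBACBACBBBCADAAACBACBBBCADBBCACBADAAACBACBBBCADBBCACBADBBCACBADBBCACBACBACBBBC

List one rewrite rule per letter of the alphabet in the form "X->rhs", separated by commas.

A->AD, B->ACB, C->BBC, D->AA

  step 3 ⇒ step 4: ADAAADADADAAACBACBBBCADBBCACBADBBCACBADBBCACBACBACBBBCADBBCACBADBBCACBACBACBBBC ⇒ AD·AA·AD·AD·AD·AA·AD·AA·AD·AA·AD·AD·AD·BBC·ACB·AD·BBC·ACB·ACB·ACB·BBC·AD·AA·ACB·ACB·BBC·AD·BBC·ACB·AD·AA·ACB·ACB·BBC·AD·BBC·ACB·AD·AA·ACB·ACB·BBC·AD·BBC·ACB·AD·BBC·ACB·AD·BBC·ACB·ACB·ACB·BBC·AD·AA·ACB·ACB·BBC·AD·BBC·ACB·AD·AA·ACB·ACB·BBC·AD·BBC·ACB·AD·BBC·ACB·AD·BBC·ACB·ACB·ACB·BBC
    A ↦ AD
    B ↦ ACB
    C ↦ BBC
    D ↦ AA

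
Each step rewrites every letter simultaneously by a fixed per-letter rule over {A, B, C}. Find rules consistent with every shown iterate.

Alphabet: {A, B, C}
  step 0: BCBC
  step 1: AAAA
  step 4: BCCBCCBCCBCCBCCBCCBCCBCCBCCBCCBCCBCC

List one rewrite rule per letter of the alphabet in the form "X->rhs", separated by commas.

A->BCC, B->A, C->A

  step 0 ⇒ step 1: BCBC ⇒ A·A·A·A
    B ↦ A
    C ↦ A
    A ↦ BCC  (constrained at step 1)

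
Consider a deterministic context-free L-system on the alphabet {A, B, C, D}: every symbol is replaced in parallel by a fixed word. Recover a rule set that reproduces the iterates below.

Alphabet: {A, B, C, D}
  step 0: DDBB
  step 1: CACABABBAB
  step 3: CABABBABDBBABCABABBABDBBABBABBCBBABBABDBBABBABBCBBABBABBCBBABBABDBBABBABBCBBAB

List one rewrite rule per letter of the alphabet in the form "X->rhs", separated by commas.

  step 0 ⇒ step 1: DDBB ⇒ CA·CA·BAB·BAB
    B ↦ BAB
    D ↦ CA
    A ↦ BCB  (constrained at step 1)
    C ↦ DB  (constrained at step 1)

A->BCB, B->BAB, C->DB, D->CA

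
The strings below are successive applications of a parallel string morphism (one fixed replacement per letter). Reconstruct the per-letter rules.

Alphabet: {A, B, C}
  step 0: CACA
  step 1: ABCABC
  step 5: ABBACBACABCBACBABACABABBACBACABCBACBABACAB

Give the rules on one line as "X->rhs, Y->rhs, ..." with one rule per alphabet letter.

  step 0 ⇒ step 1: CACA ⇒ AB·C·AB·C
    A ↦ C
    C ↦ AB
    B ↦ BA  (constrained at step 1)

A->C, B->BA, C->AB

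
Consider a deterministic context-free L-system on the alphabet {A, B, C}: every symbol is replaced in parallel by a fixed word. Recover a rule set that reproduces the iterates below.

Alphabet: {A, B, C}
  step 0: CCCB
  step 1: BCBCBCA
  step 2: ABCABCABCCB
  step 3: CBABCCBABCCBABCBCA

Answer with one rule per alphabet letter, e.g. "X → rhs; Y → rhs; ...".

A->CB, B->A, C->BC

  step 2 ⇒ step 3: ABCABCABCCB ⇒ CB·A·BC·CB·A·BC·CB·A·BC·BC·A
    A ↦ CB
    B ↦ A
    C ↦ BC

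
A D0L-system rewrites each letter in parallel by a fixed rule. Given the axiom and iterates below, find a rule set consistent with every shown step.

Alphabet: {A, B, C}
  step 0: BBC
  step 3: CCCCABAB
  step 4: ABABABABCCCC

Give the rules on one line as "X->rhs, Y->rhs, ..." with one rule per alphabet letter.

A->C, B->C, C->AB

  step 3 ⇒ step 4: CCCCABAB ⇒ AB·AB·AB·AB·C·C·C·C
    A ↦ C
    B ↦ C
    C ↦ AB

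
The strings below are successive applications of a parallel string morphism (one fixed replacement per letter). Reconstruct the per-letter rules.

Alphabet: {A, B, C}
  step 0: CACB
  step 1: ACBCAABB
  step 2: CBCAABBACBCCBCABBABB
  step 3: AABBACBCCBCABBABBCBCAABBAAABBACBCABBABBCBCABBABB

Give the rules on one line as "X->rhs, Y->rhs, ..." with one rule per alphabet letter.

A->CBC, B->ABB, C->A

  step 2 ⇒ step 3: CBCAABBACBCCBCABBABB ⇒ A·ABB·A·CBC·CBC·ABB·ABB·CBC·A·ABB·A·A·ABB·A·CBC·ABB·ABB·CBC·ABB·ABB
    A ↦ CBC
    B ↦ ABB
    C ↦ A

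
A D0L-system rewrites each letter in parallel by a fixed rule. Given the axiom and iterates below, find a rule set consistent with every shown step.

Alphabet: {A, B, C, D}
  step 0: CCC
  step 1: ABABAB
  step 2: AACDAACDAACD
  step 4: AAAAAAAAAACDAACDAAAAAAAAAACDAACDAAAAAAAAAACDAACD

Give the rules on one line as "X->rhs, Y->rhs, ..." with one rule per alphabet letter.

  step 1 ⇒ step 2: ABABAB ⇒ AA·CD·AA·CD·AA·CD
    A ↦ AA
    B ↦ CD
  step 0 ⇒ step 1: CCC ⇒ AB·AB·AB
    C ↦ AB
    D ↦ AB  (constrained at step 2)

A->AA, B->CD, C->AB, D->AB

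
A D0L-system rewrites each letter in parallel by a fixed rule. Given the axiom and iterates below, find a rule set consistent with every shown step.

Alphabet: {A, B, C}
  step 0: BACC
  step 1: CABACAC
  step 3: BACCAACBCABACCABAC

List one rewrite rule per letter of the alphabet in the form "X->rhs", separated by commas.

  step 0 ⇒ step 1: BACC ⇒ CA·B·AC·AC
    A ↦ B
    B ↦ CA
    C ↦ AC

A->B, B->CA, C->AC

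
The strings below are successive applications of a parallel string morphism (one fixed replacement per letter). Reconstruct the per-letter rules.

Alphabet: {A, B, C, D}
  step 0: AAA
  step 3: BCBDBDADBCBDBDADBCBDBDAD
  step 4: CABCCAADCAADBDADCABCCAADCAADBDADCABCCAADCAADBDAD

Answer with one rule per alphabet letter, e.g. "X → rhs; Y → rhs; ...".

A->BD, B->CA, C->BC, D->AD

  step 3 ⇒ step 4: BCBDBDADBCBDBDADBCBDBDAD ⇒ CA·BC·CA·AD·CA·AD·BD·AD·CA·BC·CA·AD·CA·AD·BD·AD·CA·BC·CA·AD·CA·AD·BD·AD
    A ↦ BD
    B ↦ CA
    C ↦ BC
    D ↦ AD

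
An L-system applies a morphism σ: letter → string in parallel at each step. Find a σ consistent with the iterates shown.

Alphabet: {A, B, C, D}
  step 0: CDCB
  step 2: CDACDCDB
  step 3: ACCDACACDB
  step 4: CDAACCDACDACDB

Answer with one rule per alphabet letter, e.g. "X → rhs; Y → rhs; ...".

  step 3 ⇒ step 4: ACCDACACDB ⇒ CD·A·A·C·CD·A·CD·A·C·DB
    A ↦ CD
    B ↦ DB
    C ↦ A
    D ↦ C

A->CD, B->DB, C->A, D->C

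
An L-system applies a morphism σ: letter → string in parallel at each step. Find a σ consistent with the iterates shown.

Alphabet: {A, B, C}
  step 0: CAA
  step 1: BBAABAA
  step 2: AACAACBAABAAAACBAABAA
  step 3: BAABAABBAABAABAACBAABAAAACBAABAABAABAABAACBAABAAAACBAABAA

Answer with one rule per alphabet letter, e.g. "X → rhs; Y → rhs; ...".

A->BAA, B->AAC, C->B

  step 2 ⇒ step 3: AACAACBAABAAAACBAABAA ⇒ BAA·BAA·B·BAA·BAA·B·AAC·BAA·BAA·AAC·BAA·BAA·BAA·BAA·B·AAC·BAA·BAA·AAC·BAA·BAA
    A ↦ BAA
    B ↦ AAC
    C ↦ B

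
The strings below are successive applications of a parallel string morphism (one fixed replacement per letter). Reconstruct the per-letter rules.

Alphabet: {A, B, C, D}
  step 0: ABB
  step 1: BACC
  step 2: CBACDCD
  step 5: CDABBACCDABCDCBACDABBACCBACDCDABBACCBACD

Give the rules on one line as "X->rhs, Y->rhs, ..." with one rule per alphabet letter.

  step 1 ⇒ step 2: BACC ⇒ C·BA·CD·CD
    A ↦ BA
    B ↦ C
    C ↦ CD
    D ↦ AB  (constrained at step 2)

A->BA, B->C, C->CD, D->AB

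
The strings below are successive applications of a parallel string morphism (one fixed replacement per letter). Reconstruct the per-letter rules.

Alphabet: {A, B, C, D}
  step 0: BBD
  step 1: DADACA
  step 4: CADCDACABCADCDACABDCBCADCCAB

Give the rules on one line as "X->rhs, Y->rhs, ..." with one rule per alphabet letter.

  step 0 ⇒ step 1: BBD ⇒ DA·DA·CA
    B ↦ DA
    D ↦ CA
    A ↦ B  (constrained at step 1)
    C ↦ DC  (constrained at step 1)

A->B, B->DA, C->DC, D->CA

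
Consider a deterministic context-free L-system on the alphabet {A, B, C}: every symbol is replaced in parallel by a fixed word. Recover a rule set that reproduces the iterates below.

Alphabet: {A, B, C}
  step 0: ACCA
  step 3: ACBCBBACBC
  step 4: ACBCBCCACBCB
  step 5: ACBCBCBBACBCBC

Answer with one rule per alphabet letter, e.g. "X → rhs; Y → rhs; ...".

A->AC, B->C, C->B

  step 4 ⇒ step 5: ACBCBCCACBCB ⇒ AC·B·C·B·C·B·B·AC·B·C·B·C
    A ↦ AC
    B ↦ C
    C ↦ B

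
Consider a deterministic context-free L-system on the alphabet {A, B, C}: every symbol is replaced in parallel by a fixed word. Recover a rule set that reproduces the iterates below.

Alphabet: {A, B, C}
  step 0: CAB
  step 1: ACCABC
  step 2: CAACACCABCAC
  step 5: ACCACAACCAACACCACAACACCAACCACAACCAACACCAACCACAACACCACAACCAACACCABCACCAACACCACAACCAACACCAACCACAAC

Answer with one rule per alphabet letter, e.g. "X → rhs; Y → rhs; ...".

A->CA, B->BC, C->AC

  step 1 ⇒ step 2: ACCABC ⇒ CA·AC·AC·CA·BC·AC
    A ↦ CA
    B ↦ BC
    C ↦ AC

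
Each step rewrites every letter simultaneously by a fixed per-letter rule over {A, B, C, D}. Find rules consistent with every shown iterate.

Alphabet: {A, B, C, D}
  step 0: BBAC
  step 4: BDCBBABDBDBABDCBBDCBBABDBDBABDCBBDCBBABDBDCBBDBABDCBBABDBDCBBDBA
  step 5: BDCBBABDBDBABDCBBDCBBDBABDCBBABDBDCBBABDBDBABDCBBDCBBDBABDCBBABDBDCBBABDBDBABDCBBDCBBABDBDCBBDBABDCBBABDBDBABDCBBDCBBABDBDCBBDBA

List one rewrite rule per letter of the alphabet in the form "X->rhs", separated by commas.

  step 4 ⇒ step 5: BDCBBABDBDBABDCBBDCBBABDBDBABDCBBDCBBABDBDCBBDBABDCBBABDBDCBBDBA ⇒ BD·CB·BA·BD·BD·BA·BD·CB·BD·CB·BD·BA·BD·CB·BA·BD·BD·CB·BA·BD·BD·BA·BD·CB·BD·CB·BD·BA·BD·CB·BA·BD·BD·CB·BA·BD·BD·BA·BD·CB·BD·CB·BA·BD·BD·CB·BD·BA·BD·CB·BA·BD·BD·BA·BD·CB·BD·CB·BA·BD·BD·CB·BD·BA
    A ↦ BA
    B ↦ BD
    C ↦ BA
    D ↦ CB

A->BA, B->BD, C->BA, D->CB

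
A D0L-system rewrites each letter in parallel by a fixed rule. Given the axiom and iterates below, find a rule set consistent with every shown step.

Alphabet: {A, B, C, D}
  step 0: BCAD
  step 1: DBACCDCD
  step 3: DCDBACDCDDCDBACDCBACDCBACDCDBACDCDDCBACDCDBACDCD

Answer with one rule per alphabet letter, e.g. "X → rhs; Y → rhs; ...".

A->C, B->D, C->BAC, D->DCD

  step 0 ⇒ step 1: BCAD ⇒ D·BAC·C·DCD
    A ↦ C
    B ↦ D
    C ↦ BAC
    D ↦ DCD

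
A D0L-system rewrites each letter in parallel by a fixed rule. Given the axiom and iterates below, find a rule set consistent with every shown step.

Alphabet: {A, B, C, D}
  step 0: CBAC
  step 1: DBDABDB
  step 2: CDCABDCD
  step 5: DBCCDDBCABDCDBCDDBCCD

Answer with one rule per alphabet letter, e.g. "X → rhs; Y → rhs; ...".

  step 1 ⇒ step 2: DBDABDB ⇒ C·D·C·AB·D·C·D
    A ↦ AB
    B ↦ D
    D ↦ C
  step 0 ⇒ step 1: CBAC ⇒ DB·D·AB·DB
    C ↦ DB

A->AB, B->D, C->DB, D->C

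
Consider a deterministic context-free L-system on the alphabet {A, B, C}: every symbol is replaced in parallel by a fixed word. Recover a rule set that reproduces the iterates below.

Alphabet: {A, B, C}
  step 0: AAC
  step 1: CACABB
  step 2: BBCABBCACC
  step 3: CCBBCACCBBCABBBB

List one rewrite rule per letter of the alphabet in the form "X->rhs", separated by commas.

A->CA, B->C, C->BB

  step 2 ⇒ step 3: BBCABBCACC ⇒ C·C·BB·CA·C·C·BB·CA·BB·BB
    A ↦ CA
    B ↦ C
    C ↦ BB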